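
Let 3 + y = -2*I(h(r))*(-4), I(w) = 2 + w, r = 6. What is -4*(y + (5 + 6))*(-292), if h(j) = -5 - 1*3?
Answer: -46720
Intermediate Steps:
h(j) = -8 (h(j) = -5 - 3 = -8)
y = -51 (y = -3 - 2*(2 - 8)*(-4) = -3 - 2*(-6)*(-4) = -3 + 12*(-4) = -3 - 48 = -51)
-4*(y + (5 + 6))*(-292) = -4*(-51 + (5 + 6))*(-292) = -4*(-51 + 11)*(-292) = -4*(-40)*(-292) = 160*(-292) = -46720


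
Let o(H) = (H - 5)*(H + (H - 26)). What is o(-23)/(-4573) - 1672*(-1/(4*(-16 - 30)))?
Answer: -1002125/105179 ≈ -9.5278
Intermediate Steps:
o(H) = (-26 + 2*H)*(-5 + H) (o(H) = (-5 + H)*(H + (-26 + H)) = (-5 + H)*(-26 + 2*H) = (-26 + 2*H)*(-5 + H))
o(-23)/(-4573) - 1672*(-1/(4*(-16 - 30))) = (130 - 36*(-23) + 2*(-23)**2)/(-4573) - 1672*(-1/(4*(-16 - 30))) = (130 + 828 + 2*529)*(-1/4573) - 1672/((-4*(-46))) = (130 + 828 + 1058)*(-1/4573) - 1672/184 = 2016*(-1/4573) - 1672*1/184 = -2016/4573 - 209/23 = -1002125/105179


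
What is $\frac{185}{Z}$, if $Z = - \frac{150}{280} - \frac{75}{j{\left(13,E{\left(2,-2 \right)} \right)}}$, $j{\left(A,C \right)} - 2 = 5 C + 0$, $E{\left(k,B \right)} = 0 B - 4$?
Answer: $\frac{3108}{61} \approx 50.951$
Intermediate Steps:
$E{\left(k,B \right)} = -4$ ($E{\left(k,B \right)} = 0 - 4 = -4$)
$j{\left(A,C \right)} = 2 + 5 C$ ($j{\left(A,C \right)} = 2 + \left(5 C + 0\right) = 2 + 5 C$)
$Z = \frac{305}{84}$ ($Z = - \frac{150}{280} - \frac{75}{2 + 5 \left(-4\right)} = \left(-150\right) \frac{1}{280} - \frac{75}{2 - 20} = - \frac{15}{28} - \frac{75}{-18} = - \frac{15}{28} - - \frac{25}{6} = - \frac{15}{28} + \frac{25}{6} = \frac{305}{84} \approx 3.631$)
$\frac{185}{Z} = \frac{185}{\frac{305}{84}} = 185 \cdot \frac{84}{305} = \frac{3108}{61}$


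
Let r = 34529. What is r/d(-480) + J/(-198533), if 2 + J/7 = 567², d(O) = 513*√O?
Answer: -2250409/198533 - 34529*I*√30/61560 ≈ -11.335 - 3.0722*I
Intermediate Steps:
J = 2250409 (J = -14 + 7*567² = -14 + 7*321489 = -14 + 2250423 = 2250409)
r/d(-480) + J/(-198533) = 34529/((513*√(-480))) + 2250409/(-198533) = 34529/((513*(4*I*√30))) + 2250409*(-1/198533) = 34529/((2052*I*√30)) - 2250409/198533 = 34529*(-I*√30/61560) - 2250409/198533 = -34529*I*√30/61560 - 2250409/198533 = -2250409/198533 - 34529*I*√30/61560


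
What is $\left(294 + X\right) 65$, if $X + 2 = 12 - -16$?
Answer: $20800$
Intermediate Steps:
$X = 26$ ($X = -2 + \left(12 - -16\right) = -2 + \left(12 + 16\right) = -2 + 28 = 26$)
$\left(294 + X\right) 65 = \left(294 + 26\right) 65 = 320 \cdot 65 = 20800$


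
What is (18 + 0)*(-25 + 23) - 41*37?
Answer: -1553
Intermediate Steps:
(18 + 0)*(-25 + 23) - 41*37 = 18*(-2) - 1517 = -36 - 1517 = -1553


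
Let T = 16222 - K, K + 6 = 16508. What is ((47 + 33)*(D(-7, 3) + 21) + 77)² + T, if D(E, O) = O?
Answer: 3987729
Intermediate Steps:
K = 16502 (K = -6 + 16508 = 16502)
T = -280 (T = 16222 - 1*16502 = 16222 - 16502 = -280)
((47 + 33)*(D(-7, 3) + 21) + 77)² + T = ((47 + 33)*(3 + 21) + 77)² - 280 = (80*24 + 77)² - 280 = (1920 + 77)² - 280 = 1997² - 280 = 3988009 - 280 = 3987729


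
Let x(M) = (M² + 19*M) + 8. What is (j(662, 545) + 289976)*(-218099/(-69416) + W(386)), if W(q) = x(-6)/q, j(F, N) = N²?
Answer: 23282541752547/13397288 ≈ 1.7379e+6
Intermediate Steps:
x(M) = 8 + M² + 19*M
W(q) = -70/q (W(q) = (8 + (-6)² + 19*(-6))/q = (8 + 36 - 114)/q = -70/q)
(j(662, 545) + 289976)*(-218099/(-69416) + W(386)) = (545² + 289976)*(-218099/(-69416) - 70/386) = (297025 + 289976)*(-218099*(-1/69416) - 70*1/386) = 587001*(218099/69416 - 35/193) = 587001*(39663547/13397288) = 23282541752547/13397288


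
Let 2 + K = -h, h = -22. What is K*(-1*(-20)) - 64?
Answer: 336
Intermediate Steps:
K = 20 (K = -2 - 1*(-22) = -2 + 22 = 20)
K*(-1*(-20)) - 64 = 20*(-1*(-20)) - 64 = 20*20 - 64 = 400 - 64 = 336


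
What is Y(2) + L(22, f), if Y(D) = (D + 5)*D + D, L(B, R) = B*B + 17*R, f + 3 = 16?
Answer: 721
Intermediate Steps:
f = 13 (f = -3 + 16 = 13)
L(B, R) = B**2 + 17*R
Y(D) = D + D*(5 + D) (Y(D) = (5 + D)*D + D = D*(5 + D) + D = D + D*(5 + D))
Y(2) + L(22, f) = 2*(6 + 2) + (22**2 + 17*13) = 2*8 + (484 + 221) = 16 + 705 = 721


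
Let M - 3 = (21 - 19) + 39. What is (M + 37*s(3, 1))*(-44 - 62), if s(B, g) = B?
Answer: -16430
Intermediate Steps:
M = 44 (M = 3 + ((21 - 19) + 39) = 3 + (2 + 39) = 3 + 41 = 44)
(M + 37*s(3, 1))*(-44 - 62) = (44 + 37*3)*(-44 - 62) = (44 + 111)*(-106) = 155*(-106) = -16430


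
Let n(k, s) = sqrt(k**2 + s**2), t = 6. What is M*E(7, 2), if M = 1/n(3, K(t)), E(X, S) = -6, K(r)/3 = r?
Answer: -2*sqrt(37)/37 ≈ -0.32880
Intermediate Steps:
K(r) = 3*r
M = sqrt(37)/111 (M = 1/(sqrt(3**2 + (3*6)**2)) = 1/(sqrt(9 + 18**2)) = 1/(sqrt(9 + 324)) = 1/(sqrt(333)) = 1/(3*sqrt(37)) = sqrt(37)/111 ≈ 0.054800)
M*E(7, 2) = (sqrt(37)/111)*(-6) = -2*sqrt(37)/37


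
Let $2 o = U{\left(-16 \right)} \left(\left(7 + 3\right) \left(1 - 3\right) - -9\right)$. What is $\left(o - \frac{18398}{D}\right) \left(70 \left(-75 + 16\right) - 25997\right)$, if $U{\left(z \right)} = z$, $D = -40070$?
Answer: $- \frac{53393449433}{20035} \approx -2.665 \cdot 10^{6}$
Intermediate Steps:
$o = 88$ ($o = \frac{\left(-16\right) \left(\left(7 + 3\right) \left(1 - 3\right) - -9\right)}{2} = \frac{\left(-16\right) \left(10 \left(-2\right) + 9\right)}{2} = \frac{\left(-16\right) \left(-20 + 9\right)}{2} = \frac{\left(-16\right) \left(-11\right)}{2} = \frac{1}{2} \cdot 176 = 88$)
$\left(o - \frac{18398}{D}\right) \left(70 \left(-75 + 16\right) - 25997\right) = \left(88 - \frac{18398}{-40070}\right) \left(70 \left(-75 + 16\right) - 25997\right) = \left(88 - - \frac{9199}{20035}\right) \left(70 \left(-59\right) - 25997\right) = \left(88 + \frac{9199}{20035}\right) \left(-4130 - 25997\right) = \frac{1772279}{20035} \left(-30127\right) = - \frac{53393449433}{20035}$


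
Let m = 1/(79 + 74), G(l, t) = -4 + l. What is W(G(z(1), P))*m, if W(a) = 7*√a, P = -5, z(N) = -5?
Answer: 7*I/51 ≈ 0.13725*I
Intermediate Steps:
m = 1/153 ≈ 0.0065359
W(G(z(1), P))*m = (7*√(-4 - 5))*(1/153) = (7*√(-9))*(1/153) = (7*(3*I))*(1/153) = (21*I)*(1/153) = 7*I/51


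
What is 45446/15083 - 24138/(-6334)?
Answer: 325964209/47767861 ≈ 6.8239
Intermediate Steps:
45446/15083 - 24138/(-6334) = 45446*(1/15083) - 24138*(-1/6334) = 45446/15083 + 12069/3167 = 325964209/47767861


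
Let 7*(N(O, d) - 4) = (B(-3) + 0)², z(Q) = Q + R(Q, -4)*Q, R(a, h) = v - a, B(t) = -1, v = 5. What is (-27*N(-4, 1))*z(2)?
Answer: -6264/7 ≈ -894.86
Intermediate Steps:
R(a, h) = 5 - a
z(Q) = Q + Q*(5 - Q) (z(Q) = Q + (5 - Q)*Q = Q + Q*(5 - Q))
N(O, d) = 29/7 (N(O, d) = 4 + (-1 + 0)²/7 = 4 + (⅐)*(-1)² = 4 + (⅐)*1 = 4 + ⅐ = 29/7)
(-27*N(-4, 1))*z(2) = (-27*29/7)*(2*(6 - 1*2)) = -1566*(6 - 2)/7 = -1566*4/7 = -783/7*8 = -6264/7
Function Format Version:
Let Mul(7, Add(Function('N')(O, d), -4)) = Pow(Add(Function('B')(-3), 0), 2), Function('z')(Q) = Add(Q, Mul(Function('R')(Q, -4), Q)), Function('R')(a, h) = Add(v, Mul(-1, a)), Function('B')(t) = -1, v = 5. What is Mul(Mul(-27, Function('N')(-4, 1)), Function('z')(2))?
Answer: Rational(-6264, 7) ≈ -894.86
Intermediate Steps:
Function('R')(a, h) = Add(5, Mul(-1, a))
Function('z')(Q) = Add(Q, Mul(Q, Add(5, Mul(-1, Q)))) (Function('z')(Q) = Add(Q, Mul(Add(5, Mul(-1, Q)), Q)) = Add(Q, Mul(Q, Add(5, Mul(-1, Q)))))
Function('N')(O, d) = Rational(29, 7) (Function('N')(O, d) = Add(4, Mul(Rational(1, 7), Pow(Add(-1, 0), 2))) = Add(4, Mul(Rational(1, 7), Pow(-1, 2))) = Add(4, Mul(Rational(1, 7), 1)) = Add(4, Rational(1, 7)) = Rational(29, 7))
Mul(Mul(-27, Function('N')(-4, 1)), Function('z')(2)) = Mul(Mul(-27, Rational(29, 7)), Mul(2, Add(6, Mul(-1, 2)))) = Mul(Rational(-783, 7), Mul(2, Add(6, -2))) = Mul(Rational(-783, 7), Mul(2, 4)) = Mul(Rational(-783, 7), 8) = Rational(-6264, 7)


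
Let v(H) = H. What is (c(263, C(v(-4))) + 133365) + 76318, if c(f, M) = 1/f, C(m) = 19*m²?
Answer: 55146630/263 ≈ 2.0968e+5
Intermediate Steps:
(c(263, C(v(-4))) + 133365) + 76318 = (1/263 + 133365) + 76318 = 35074996/263 + 76318 = 55146630/263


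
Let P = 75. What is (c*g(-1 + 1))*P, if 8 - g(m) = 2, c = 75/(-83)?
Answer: -33750/83 ≈ -406.63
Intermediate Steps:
c = -75/83 (c = 75*(-1/83) = -75/83 ≈ -0.90361)
g(m) = 6 (g(m) = 8 - 1*2 = 8 - 2 = 6)
(c*g(-1 + 1))*P = -75/83*6*75 = -450/83*75 = -33750/83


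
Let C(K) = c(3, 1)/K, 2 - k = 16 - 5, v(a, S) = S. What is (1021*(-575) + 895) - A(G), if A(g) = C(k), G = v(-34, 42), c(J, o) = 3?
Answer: -1758539/3 ≈ -5.8618e+5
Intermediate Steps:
k = -9 (k = 2 - (16 - 5) = 2 - 1*11 = 2 - 11 = -9)
G = 42
C(K) = 3/K
A(g) = -1/3 (A(g) = 3/(-9) = 3*(-1/9) = -1/3)
(1021*(-575) + 895) - A(G) = (1021*(-575) + 895) - 1*(-1/3) = (-587075 + 895) + 1/3 = -586180 + 1/3 = -1758539/3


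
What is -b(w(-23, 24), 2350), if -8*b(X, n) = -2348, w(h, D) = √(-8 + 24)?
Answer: -587/2 ≈ -293.50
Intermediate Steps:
w(h, D) = 4 (w(h, D) = √16 = 4)
b(X, n) = 587/2 (b(X, n) = -⅛*(-2348) = 587/2)
-b(w(-23, 24), 2350) = -1*587/2 = -587/2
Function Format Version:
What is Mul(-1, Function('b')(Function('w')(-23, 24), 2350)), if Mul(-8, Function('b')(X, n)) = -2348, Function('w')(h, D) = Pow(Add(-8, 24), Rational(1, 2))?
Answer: Rational(-587, 2) ≈ -293.50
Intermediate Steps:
Function('w')(h, D) = 4 (Function('w')(h, D) = Pow(16, Rational(1, 2)) = 4)
Function('b')(X, n) = Rational(587, 2) (Function('b')(X, n) = Mul(Rational(-1, 8), -2348) = Rational(587, 2))
Mul(-1, Function('b')(Function('w')(-23, 24), 2350)) = Mul(-1, Rational(587, 2)) = Rational(-587, 2)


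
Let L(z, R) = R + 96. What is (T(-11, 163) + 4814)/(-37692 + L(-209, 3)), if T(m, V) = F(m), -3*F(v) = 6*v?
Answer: -1612/12531 ≈ -0.12864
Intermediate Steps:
L(z, R) = 96 + R
F(v) = -2*v
T(m, V) = -2*m
(T(-11, 163) + 4814)/(-37692 + L(-209, 3)) = (-2*(-11) + 4814)/(-37692 + (96 + 3)) = (22 + 4814)/(-37692 + 99) = 4836/(-37593) = 4836*(-1/37593) = -1612/12531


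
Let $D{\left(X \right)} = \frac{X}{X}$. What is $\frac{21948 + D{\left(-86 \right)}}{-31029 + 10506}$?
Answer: $- \frac{21949}{20523} \approx -1.0695$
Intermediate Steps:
$D{\left(X \right)} = 1$
$\frac{21948 + D{\left(-86 \right)}}{-31029 + 10506} = \frac{21948 + 1}{-31029 + 10506} = \frac{21949}{-20523} = 21949 \left(- \frac{1}{20523}\right) = - \frac{21949}{20523}$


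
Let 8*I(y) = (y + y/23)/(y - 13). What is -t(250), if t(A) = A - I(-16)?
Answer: -166702/667 ≈ -249.93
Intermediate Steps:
I(y) = 3*y/(23*(-13 + y)) (I(y) = ((y + y/23)/(y - 13))/8 = ((y + y*(1/23))/(-13 + y))/8 = ((y + y/23)/(-13 + y))/8 = ((24*y/23)/(-13 + y))/8 = (24*y/(23*(-13 + y)))/8 = 3*y/(23*(-13 + y)))
t(A) = -48/667 + A (t(A) = A - 3*(-16)/(23*(-13 - 16)) = A - 3*(-16)/(23*(-29)) = A - 3*(-16)*(-1)/(23*29) = A - 1*48/667 = A - 48/667 = -48/667 + A)
-t(250) = -(-48/667 + 250) = -1*166702/667 = -166702/667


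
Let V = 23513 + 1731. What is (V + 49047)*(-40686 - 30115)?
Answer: -5259877091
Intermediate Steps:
V = 25244
(V + 49047)*(-40686 - 30115) = (25244 + 49047)*(-40686 - 30115) = 74291*(-70801) = -5259877091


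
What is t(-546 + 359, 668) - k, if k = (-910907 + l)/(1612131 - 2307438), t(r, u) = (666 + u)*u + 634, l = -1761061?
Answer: 206678188018/231769 ≈ 8.9174e+5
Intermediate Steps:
t(r, u) = 634 + u*(666 + u) (t(r, u) = u*(666 + u) + 634 = 634 + u*(666 + u))
k = 890656/231769 (k = (-910907 - 1761061)/(1612131 - 2307438) = -2671968/(-695307) = -2671968*(-1/695307) = 890656/231769 ≈ 3.8429)
t(-546 + 359, 668) - k = (634 + 668**2 + 666*668) - 1*890656/231769 = (634 + 446224 + 444888) - 890656/231769 = 891746 - 890656/231769 = 206678188018/231769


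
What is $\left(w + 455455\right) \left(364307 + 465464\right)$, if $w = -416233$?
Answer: $32545278162$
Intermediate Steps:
$\left(w + 455455\right) \left(364307 + 465464\right) = \left(-416233 + 455455\right) \left(364307 + 465464\right) = 39222 \cdot 829771 = 32545278162$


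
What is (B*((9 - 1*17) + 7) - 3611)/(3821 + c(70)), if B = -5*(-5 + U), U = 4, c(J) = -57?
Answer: -904/941 ≈ -0.96068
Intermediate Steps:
B = 5 (B = -5*(-5 + 4) = -5*(-1) = 5)
(B*((9 - 1*17) + 7) - 3611)/(3821 + c(70)) = (5*((9 - 1*17) + 7) - 3611)/(3821 - 57) = (5*((9 - 17) + 7) - 3611)/3764 = (5*(-8 + 7) - 3611)*(1/3764) = (5*(-1) - 3611)*(1/3764) = (-5 - 3611)*(1/3764) = -3616*1/3764 = -904/941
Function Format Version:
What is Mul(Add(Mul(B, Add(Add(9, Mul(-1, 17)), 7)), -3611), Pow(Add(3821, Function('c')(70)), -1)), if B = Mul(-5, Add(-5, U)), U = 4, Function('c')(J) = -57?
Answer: Rational(-904, 941) ≈ -0.96068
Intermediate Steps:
B = 5 (B = Mul(-5, Add(-5, 4)) = Mul(-5, -1) = 5)
Mul(Add(Mul(B, Add(Add(9, Mul(-1, 17)), 7)), -3611), Pow(Add(3821, Function('c')(70)), -1)) = Mul(Add(Mul(5, Add(Add(9, Mul(-1, 17)), 7)), -3611), Pow(Add(3821, -57), -1)) = Mul(Add(Mul(5, Add(Add(9, -17), 7)), -3611), Pow(3764, -1)) = Mul(Add(Mul(5, Add(-8, 7)), -3611), Rational(1, 3764)) = Mul(Add(Mul(5, -1), -3611), Rational(1, 3764)) = Mul(Add(-5, -3611), Rational(1, 3764)) = Mul(-3616, Rational(1, 3764)) = Rational(-904, 941)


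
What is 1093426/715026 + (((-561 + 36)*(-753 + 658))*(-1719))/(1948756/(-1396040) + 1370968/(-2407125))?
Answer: 5150117633049045519719543/118065548112852093 ≈ 4.3621e+7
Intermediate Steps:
1093426/715026 + (((-561 + 36)*(-753 + 658))*(-1719))/(1948756/(-1396040) + 1370968/(-2407125)) = 1093426*(1/715026) + (-525*(-95)*(-1719))/(1948756*(-1/1396040) + 1370968*(-1/2407125)) = 546713/357513 + (49875*(-1719))/(-487189/349010 - 1370968/2407125) = 546713/357513 - 85735125/(-330241272661/168022139250) = 546713/357513 - 85735125*(-168022139250/330241272661) = 546713/357513 + 14405399111366156250/330241272661 = 5150117633049045519719543/118065548112852093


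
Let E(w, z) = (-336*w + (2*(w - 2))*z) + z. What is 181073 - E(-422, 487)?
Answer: 451770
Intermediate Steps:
E(w, z) = z - 336*w + z*(-4 + 2*w) (E(w, z) = (-336*w + (2*(-2 + w))*z) + z = (-336*w + (-4 + 2*w)*z) + z = (-336*w + z*(-4 + 2*w)) + z = z - 336*w + z*(-4 + 2*w))
181073 - E(-422, 487) = 181073 - (-336*(-422) - 3*487 + 2*(-422)*487) = 181073 - (141792 - 1461 - 411028) = 181073 - 1*(-270697) = 181073 + 270697 = 451770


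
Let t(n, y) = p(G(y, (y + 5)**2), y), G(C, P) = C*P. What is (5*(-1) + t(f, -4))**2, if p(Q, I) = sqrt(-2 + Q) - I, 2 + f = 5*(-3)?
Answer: (1 - I*sqrt(6))**2 ≈ -5.0 - 4.899*I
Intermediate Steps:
f = -17 (f = -2 + 5*(-3) = -2 - 15 = -17)
t(n, y) = sqrt(-2 + y*(5 + y)**2) - y (t(n, y) = sqrt(-2 + y*(y + 5)**2) - y = sqrt(-2 + y*(5 + y)**2) - y)
(5*(-1) + t(f, -4))**2 = (5*(-1) + (sqrt(-2 - 4*(5 - 4)**2) - 1*(-4)))**2 = (-5 + (sqrt(-2 - 4*1**2) + 4))**2 = (-5 + (sqrt(-2 - 4*1) + 4))**2 = (-5 + (sqrt(-2 - 4) + 4))**2 = (-5 + (sqrt(-6) + 4))**2 = (-5 + (I*sqrt(6) + 4))**2 = (-5 + (4 + I*sqrt(6)))**2 = (-1 + I*sqrt(6))**2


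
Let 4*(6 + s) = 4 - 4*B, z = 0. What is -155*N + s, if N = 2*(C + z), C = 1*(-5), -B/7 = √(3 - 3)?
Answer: 1545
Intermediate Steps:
B = 0 (B = -7*√(3 - 3) = -7*√0 = -7*0 = 0)
C = -5
s = -5 (s = -6 + (4 - 4*0)/4 = -6 + (4 + 0)/4 = -6 + (¼)*4 = -6 + 1 = -5)
N = -10 (N = 2*(-5 + 0) = 2*(-5) = -10)
-155*N + s = -155*(-10) - 5 = 1550 - 5 = 1545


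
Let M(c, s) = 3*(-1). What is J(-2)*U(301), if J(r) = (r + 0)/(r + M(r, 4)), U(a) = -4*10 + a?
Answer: 522/5 ≈ 104.40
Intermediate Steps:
M(c, s) = -3
U(a) = -40 + a
J(r) = r/(-3 + r) (J(r) = (r + 0)/(r - 3) = r/(-3 + r))
J(-2)*U(301) = (-2/(-3 - 2))*(-40 + 301) = -2/(-5)*261 = -2*(-⅕)*261 = (⅖)*261 = 522/5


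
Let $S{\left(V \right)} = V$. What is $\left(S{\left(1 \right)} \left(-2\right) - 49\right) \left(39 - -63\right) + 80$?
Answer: $-5122$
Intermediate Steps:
$\left(S{\left(1 \right)} \left(-2\right) - 49\right) \left(39 - -63\right) + 80 = \left(1 \left(-2\right) - 49\right) \left(39 - -63\right) + 80 = \left(-2 - 49\right) \left(39 + 63\right) + 80 = \left(-51\right) 102 + 80 = -5202 + 80 = -5122$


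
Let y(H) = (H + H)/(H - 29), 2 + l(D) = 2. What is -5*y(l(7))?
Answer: 0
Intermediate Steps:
l(D) = 0 (l(D) = -2 + 2 = 0)
y(H) = 2*H/(-29 + H) (y(H) = (2*H)/(-29 + H) = 2*H/(-29 + H))
-5*y(l(7)) = -10*0/(-29 + 0) = -10*0/(-29) = -10*0*(-1)/29 = -5*0 = 0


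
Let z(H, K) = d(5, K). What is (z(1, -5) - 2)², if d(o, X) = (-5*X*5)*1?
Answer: 15129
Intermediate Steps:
d(o, X) = -25*X (d(o, X) = -25*X*1 = -25*X)
z(H, K) = -25*K
(z(1, -5) - 2)² = (-25*(-5) - 2)² = (125 - 2)² = 123² = 15129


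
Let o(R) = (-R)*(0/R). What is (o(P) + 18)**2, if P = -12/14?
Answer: 324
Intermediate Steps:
P = -6/7 (P = -12*1/14 = -6/7 ≈ -0.85714)
o(R) = 0 (o(R) = -R*0 = 0)
(o(P) + 18)**2 = (0 + 18)**2 = 18**2 = 324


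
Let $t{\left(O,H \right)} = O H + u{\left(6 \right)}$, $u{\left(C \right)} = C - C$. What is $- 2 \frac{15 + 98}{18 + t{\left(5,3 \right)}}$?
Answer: $- \frac{226}{33} \approx -6.8485$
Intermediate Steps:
$u{\left(C \right)} = 0$
$t{\left(O,H \right)} = H O$ ($t{\left(O,H \right)} = O H + 0 = H O + 0 = H O$)
$- 2 \frac{15 + 98}{18 + t{\left(5,3 \right)}} = - 2 \frac{15 + 98}{18 + 3 \cdot 5} = - 2 \frac{113}{18 + 15} = - 2 \cdot \frac{113}{33} = - 2 \cdot 113 \cdot \frac{1}{33} = \left(-2\right) \frac{113}{33} = - \frac{226}{33}$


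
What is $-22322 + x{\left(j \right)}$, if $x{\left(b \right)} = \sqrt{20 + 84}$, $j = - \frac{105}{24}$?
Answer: $-22322 + 2 \sqrt{26} \approx -22312.0$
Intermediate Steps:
$j = - \frac{35}{8}$ ($j = \left(-105\right) \frac{1}{24} = - \frac{35}{8} \approx -4.375$)
$x{\left(b \right)} = 2 \sqrt{26}$ ($x{\left(b \right)} = \sqrt{104} = 2 \sqrt{26}$)
$-22322 + x{\left(j \right)} = -22322 + 2 \sqrt{26}$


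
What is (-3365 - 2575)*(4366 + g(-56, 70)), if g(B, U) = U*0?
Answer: -25934040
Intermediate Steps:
g(B, U) = 0
(-3365 - 2575)*(4366 + g(-56, 70)) = (-3365 - 2575)*(4366 + 0) = -5940*4366 = -25934040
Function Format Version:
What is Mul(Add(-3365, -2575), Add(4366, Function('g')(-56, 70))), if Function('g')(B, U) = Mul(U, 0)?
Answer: -25934040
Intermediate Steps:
Function('g')(B, U) = 0
Mul(Add(-3365, -2575), Add(4366, Function('g')(-56, 70))) = Mul(Add(-3365, -2575), Add(4366, 0)) = Mul(-5940, 4366) = -25934040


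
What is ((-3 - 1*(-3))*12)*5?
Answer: 0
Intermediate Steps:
((-3 - 1*(-3))*12)*5 = ((-3 + 3)*12)*5 = (0*12)*5 = 0*5 = 0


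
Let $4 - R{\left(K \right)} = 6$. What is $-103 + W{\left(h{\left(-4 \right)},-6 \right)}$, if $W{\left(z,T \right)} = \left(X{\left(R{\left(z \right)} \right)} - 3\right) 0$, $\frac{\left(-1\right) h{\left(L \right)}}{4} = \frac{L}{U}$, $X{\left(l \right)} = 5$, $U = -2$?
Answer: $-103$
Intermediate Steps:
$R{\left(K \right)} = -2$ ($R{\left(K \right)} = 4 - 6 = -2$)
$h{\left(L \right)} = 2 L$ ($h{\left(L \right)} = - 4 \frac{L}{-2} = - 4 L \left(- \frac{1}{2}\right) = - 4 \left(- \frac{L}{2}\right) = 2 L$)
$W{\left(z,T \right)} = 0$ ($W{\left(z,T \right)} = \left(5 - 3\right) 0 = 2 \cdot 0 = 0$)
$-103 + W{\left(h{\left(-4 \right)},-6 \right)} = -103 + 0 = -103$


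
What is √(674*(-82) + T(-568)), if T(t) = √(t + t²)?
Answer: √(-55268 + 18*√994) ≈ 233.88*I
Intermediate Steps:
√(674*(-82) + T(-568)) = √(674*(-82) + √(-568*(1 - 568))) = √(-55268 + √(-568*(-567))) = √(-55268 + √322056) = √(-55268 + 18*√994)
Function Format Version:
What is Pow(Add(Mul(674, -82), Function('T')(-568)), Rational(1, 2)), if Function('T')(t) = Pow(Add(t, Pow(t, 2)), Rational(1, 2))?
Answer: Pow(Add(-55268, Mul(18, Pow(994, Rational(1, 2)))), Rational(1, 2)) ≈ Mul(233.88, I)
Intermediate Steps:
Pow(Add(Mul(674, -82), Function('T')(-568)), Rational(1, 2)) = Pow(Add(Mul(674, -82), Pow(Mul(-568, Add(1, -568)), Rational(1, 2))), Rational(1, 2)) = Pow(Add(-55268, Pow(Mul(-568, -567), Rational(1, 2))), Rational(1, 2)) = Pow(Add(-55268, Pow(322056, Rational(1, 2))), Rational(1, 2)) = Pow(Add(-55268, Mul(18, Pow(994, Rational(1, 2)))), Rational(1, 2))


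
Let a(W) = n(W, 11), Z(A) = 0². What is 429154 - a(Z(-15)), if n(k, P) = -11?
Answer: 429165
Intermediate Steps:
Z(A) = 0
a(W) = -11
429154 - a(Z(-15)) = 429154 - 1*(-11) = 429154 + 11 = 429165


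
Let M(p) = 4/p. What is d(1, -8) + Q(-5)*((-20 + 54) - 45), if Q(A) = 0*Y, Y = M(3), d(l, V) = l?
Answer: 1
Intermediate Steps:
Y = 4/3 ≈ 1.3333
Q(A) = 0 (Q(A) = 0*(4/3) = 0)
d(1, -8) + Q(-5)*((-20 + 54) - 45) = 1 + 0*((-20 + 54) - 45) = 1 + 0*(34 - 45) = 1 + 0*(-11) = 1 + 0 = 1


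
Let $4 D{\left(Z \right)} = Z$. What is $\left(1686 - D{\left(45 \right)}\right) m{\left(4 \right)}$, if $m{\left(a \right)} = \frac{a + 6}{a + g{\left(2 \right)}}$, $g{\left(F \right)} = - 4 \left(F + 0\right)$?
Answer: $- \frac{33495}{8} \approx -4186.9$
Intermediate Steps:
$g{\left(F \right)} = - 4 F$
$D{\left(Z \right)} = \frac{Z}{4}$
$m{\left(a \right)} = \frac{6 + a}{-8 + a}$ ($m{\left(a \right)} = \frac{a + 6}{a - 8} = \frac{6 + a}{a - 8} = \frac{6 + a}{-8 + a}$)
$\left(1686 - D{\left(45 \right)}\right) m{\left(4 \right)} = \left(1686 - \frac{1}{4} \cdot 45\right) \frac{6 + 4}{-8 + 4} = \left(1686 - \frac{45}{4}\right) \frac{1}{-4} \cdot 10 = \left(1686 - \frac{45}{4}\right) \left(\left(- \frac{1}{4}\right) 10\right) = \frac{6699}{4} \left(- \frac{5}{2}\right) = - \frac{33495}{8}$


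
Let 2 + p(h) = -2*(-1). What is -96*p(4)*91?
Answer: 0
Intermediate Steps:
p(h) = 0 (p(h) = -2 - 2*(-1) = -2 + 2 = 0)
-96*p(4)*91 = -96*0*91 = 0*91 = 0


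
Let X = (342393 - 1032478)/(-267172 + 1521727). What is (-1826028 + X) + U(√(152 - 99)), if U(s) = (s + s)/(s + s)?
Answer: -458170398614/250911 ≈ -1.8260e+6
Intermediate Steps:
X = -138017/250911 (X = -690085/1254555 = -690085*1/1254555 = -138017/250911 ≈ -0.55006)
U(s) = 1 (U(s) = (2*s)/((2*s)) = (2*s)*(1/(2*s)) = 1)
(-1826028 + X) + U(√(152 - 99)) = (-1826028 - 138017/250911) + 1 = -458170649525/250911 + 1 = -458170398614/250911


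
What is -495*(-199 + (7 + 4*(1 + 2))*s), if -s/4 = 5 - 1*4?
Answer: 136125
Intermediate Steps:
s = -4 (s = -4*(5 - 1*4) = -4*(5 - 4) = -4*1 = -4)
-495*(-199 + (7 + 4*(1 + 2))*s) = -495*(-199 + (7 + 4*(1 + 2))*(-4)) = -495*(-199 + (7 + 4*3)*(-4)) = -495*(-199 + (7 + 12)*(-4)) = -495*(-199 + 19*(-4)) = -495*(-199 - 76) = -495*(-275) = 136125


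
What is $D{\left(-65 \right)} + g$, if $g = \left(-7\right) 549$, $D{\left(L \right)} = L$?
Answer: $-3908$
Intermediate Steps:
$g = -3843$
$D{\left(-65 \right)} + g = -65 - 3843 = -3908$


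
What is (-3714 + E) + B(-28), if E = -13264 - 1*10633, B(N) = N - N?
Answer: -27611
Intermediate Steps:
B(N) = 0
E = -23897 (E = -13264 - 10633 = -23897)
(-3714 + E) + B(-28) = (-3714 - 23897) + 0 = -27611 + 0 = -27611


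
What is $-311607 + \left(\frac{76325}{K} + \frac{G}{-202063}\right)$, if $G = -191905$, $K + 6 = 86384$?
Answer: $- \frac{5438693576598533}{17453797814} \approx -3.1161 \cdot 10^{5}$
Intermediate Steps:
$K = 86378$ ($K = -6 + 86384 = 86378$)
$-311607 + \left(\frac{76325}{K} + \frac{G}{-202063}\right) = -311607 + \left(\frac{76325}{86378} - \frac{191905}{-202063}\right) = -311607 + \left(76325 \cdot \frac{1}{86378} - - \frac{191905}{202063}\right) = -311607 + \left(\frac{76325}{86378} + \frac{191905}{202063}\right) = -311607 + \frac{31998828565}{17453797814} = - \frac{5438693576598533}{17453797814}$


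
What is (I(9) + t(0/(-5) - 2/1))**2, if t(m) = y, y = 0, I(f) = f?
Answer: 81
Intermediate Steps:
t(m) = 0
(I(9) + t(0/(-5) - 2/1))**2 = (9 + 0)**2 = 9**2 = 81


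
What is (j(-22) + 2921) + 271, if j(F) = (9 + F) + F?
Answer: 3157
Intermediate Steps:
j(F) = 9 + 2*F
(j(-22) + 2921) + 271 = ((9 + 2*(-22)) + 2921) + 271 = ((9 - 44) + 2921) + 271 = (-35 + 2921) + 271 = 2886 + 271 = 3157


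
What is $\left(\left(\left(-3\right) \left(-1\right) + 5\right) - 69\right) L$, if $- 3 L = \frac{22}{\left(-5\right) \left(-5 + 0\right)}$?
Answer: $\frac{1342}{75} \approx 17.893$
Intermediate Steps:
$L = - \frac{22}{75}$ ($L = - \frac{22 \frac{1}{\left(-5\right) \left(-5 + 0\right)}}{3} = - \frac{22 \frac{1}{\left(-5\right) \left(-5\right)}}{3} = - \frac{22 \cdot \frac{1}{25}}{3} = \left(- \frac{1}{3}\right) \frac{22}{25} = - \frac{22}{75} \approx -0.29333$)
$\left(\left(\left(-3\right) \left(-1\right) + 5\right) - 69\right) L = \left(\left(\left(-3\right) \left(-1\right) + 5\right) - 69\right) \left(- \frac{22}{75}\right) = \left(\left(3 + 5\right) - 69\right) \left(- \frac{22}{75}\right) = \left(8 - 69\right) \left(- \frac{22}{75}\right) = \left(-61\right) \left(- \frac{22}{75}\right) = \frac{1342}{75}$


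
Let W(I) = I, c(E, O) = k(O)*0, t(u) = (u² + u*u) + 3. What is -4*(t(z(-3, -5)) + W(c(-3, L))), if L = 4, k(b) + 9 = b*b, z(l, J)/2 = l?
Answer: -300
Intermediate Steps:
z(l, J) = 2*l
k(b) = -9 + b² (k(b) = -9 + b*b = -9 + b²)
t(u) = 3 + 2*u² (t(u) = (u² + u²) + 3 = 2*u² + 3 = 3 + 2*u²)
c(E, O) = 0 (c(E, O) = (-9 + O²)*0 = 0)
-4*(t(z(-3, -5)) + W(c(-3, L))) = -4*((3 + 2*(2*(-3))²) + 0) = -4*((3 + 2*(-6)²) + 0) = -4*((3 + 2*36) + 0) = -4*((3 + 72) + 0) = -4*(75 + 0) = -4*75 = -300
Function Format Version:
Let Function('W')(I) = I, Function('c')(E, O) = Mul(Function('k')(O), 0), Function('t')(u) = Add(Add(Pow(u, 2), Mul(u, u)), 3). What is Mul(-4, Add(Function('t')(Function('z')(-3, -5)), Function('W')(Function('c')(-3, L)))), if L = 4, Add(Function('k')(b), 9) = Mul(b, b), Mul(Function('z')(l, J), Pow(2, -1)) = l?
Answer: -300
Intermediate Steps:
Function('z')(l, J) = Mul(2, l)
Function('k')(b) = Add(-9, Pow(b, 2)) (Function('k')(b) = Add(-9, Mul(b, b)) = Add(-9, Pow(b, 2)))
Function('t')(u) = Add(3, Mul(2, Pow(u, 2))) (Function('t')(u) = Add(Add(Pow(u, 2), Pow(u, 2)), 3) = Add(Mul(2, Pow(u, 2)), 3) = Add(3, Mul(2, Pow(u, 2))))
Function('c')(E, O) = 0 (Function('c')(E, O) = Mul(Add(-9, Pow(O, 2)), 0) = 0)
Mul(-4, Add(Function('t')(Function('z')(-3, -5)), Function('W')(Function('c')(-3, L)))) = Mul(-4, Add(Add(3, Mul(2, Pow(Mul(2, -3), 2))), 0)) = Mul(-4, Add(Add(3, Mul(2, Pow(-6, 2))), 0)) = Mul(-4, Add(Add(3, Mul(2, 36)), 0)) = Mul(-4, Add(Add(3, 72), 0)) = Mul(-4, Add(75, 0)) = Mul(-4, 75) = -300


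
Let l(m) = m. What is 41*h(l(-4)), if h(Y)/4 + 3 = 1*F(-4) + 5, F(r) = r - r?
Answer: 328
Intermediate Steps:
F(r) = 0
h(Y) = 8 (h(Y) = -12 + 4*(1*0 + 5) = -12 + 4*(0 + 5) = -12 + 4*5 = -12 + 20 = 8)
41*h(l(-4)) = 41*8 = 328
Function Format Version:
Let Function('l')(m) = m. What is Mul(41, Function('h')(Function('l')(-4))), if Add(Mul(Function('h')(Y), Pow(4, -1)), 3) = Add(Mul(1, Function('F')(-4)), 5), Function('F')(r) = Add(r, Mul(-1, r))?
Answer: 328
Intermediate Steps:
Function('F')(r) = 0
Function('h')(Y) = 8 (Function('h')(Y) = Add(-12, Mul(4, Add(Mul(1, 0), 5))) = Add(-12, Mul(4, Add(0, 5))) = Add(-12, Mul(4, 5)) = Add(-12, 20) = 8)
Mul(41, Function('h')(Function('l')(-4))) = Mul(41, 8) = 328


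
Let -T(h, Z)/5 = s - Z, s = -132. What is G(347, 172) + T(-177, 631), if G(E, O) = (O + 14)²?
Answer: 38411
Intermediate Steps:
T(h, Z) = 660 + 5*Z (T(h, Z) = -5*(-132 - Z) = 660 + 5*Z)
G(E, O) = (14 + O)²
G(347, 172) + T(-177, 631) = (14 + 172)² + (660 + 5*631) = 186² + (660 + 3155) = 34596 + 3815 = 38411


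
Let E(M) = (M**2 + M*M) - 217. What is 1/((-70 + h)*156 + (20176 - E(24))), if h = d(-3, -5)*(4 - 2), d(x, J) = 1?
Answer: 1/8633 ≈ 0.00011583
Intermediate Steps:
E(M) = -217 + 2*M**2 (E(M) = (M**2 + M**2) - 217 = 2*M**2 - 217 = -217 + 2*M**2)
h = 2 (h = 1*(4 - 2) = 1*2 = 2)
1/((-70 + h)*156 + (20176 - E(24))) = 1/((-70 + 2)*156 + (20176 - (-217 + 2*24**2))) = 1/(-68*156 + (20176 - (-217 + 2*576))) = 1/(-10608 + (20176 - (-217 + 1152))) = 1/(-10608 + (20176 - 1*935)) = 1/(-10608 + (20176 - 935)) = 1/(-10608 + 19241) = 1/8633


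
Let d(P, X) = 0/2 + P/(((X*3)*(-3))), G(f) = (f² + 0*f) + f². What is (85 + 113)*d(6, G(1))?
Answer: -66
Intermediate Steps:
G(f) = 2*f² (G(f) = (f² + 0) + f² = f² + f² = 2*f²)
d(P, X) = -P/(9*X) (d(P, X) = 0*(½) + P/(((3*X)*(-3))) = 0 + P/((-9*X)) = 0 + P*(-1/(9*X)) = 0 - P/(9*X) = -P/(9*X))
(85 + 113)*d(6, G(1)) = (85 + 113)*(-⅑*6/2*1²) = 198*(-⅑*6/2*1) = 198*(-⅑*6/2) = 198*(-⅑*6*½) = 198*(-⅓) = -66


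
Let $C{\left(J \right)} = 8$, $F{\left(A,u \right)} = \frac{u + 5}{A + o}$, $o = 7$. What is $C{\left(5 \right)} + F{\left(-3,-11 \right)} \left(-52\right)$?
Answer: $86$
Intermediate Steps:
$F{\left(A,u \right)} = \frac{5 + u}{7 + A}$ ($F{\left(A,u \right)} = \frac{u + 5}{A + 7} = \frac{5 + u}{7 + A}$)
$C{\left(5 \right)} + F{\left(-3,-11 \right)} \left(-52\right) = 8 + \frac{5 - 11}{7 - 3} \left(-52\right) = 8 + \frac{1}{4} \left(-6\right) \left(-52\right) = 8 - -78 = 8 + 78 = 86$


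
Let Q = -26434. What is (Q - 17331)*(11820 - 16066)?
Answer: 185826190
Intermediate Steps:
(Q - 17331)*(11820 - 16066) = (-26434 - 17331)*(11820 - 16066) = -43765*(-4246) = 185826190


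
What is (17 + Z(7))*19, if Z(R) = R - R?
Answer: 323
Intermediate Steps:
Z(R) = 0
(17 + Z(7))*19 = (17 + 0)*19 = 17*19 = 323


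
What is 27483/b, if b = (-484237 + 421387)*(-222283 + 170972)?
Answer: 9161/1074965450 ≈ 8.5221e-6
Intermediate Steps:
b = 3224896350 (b = -62850*(-51311) = 3224896350)
27483/b = 27483/3224896350 = 27483*(1/3224896350) = 9161/1074965450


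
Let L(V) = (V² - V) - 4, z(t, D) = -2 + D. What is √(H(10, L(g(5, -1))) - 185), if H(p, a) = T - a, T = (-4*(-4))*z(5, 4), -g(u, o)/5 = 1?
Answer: I*√179 ≈ 13.379*I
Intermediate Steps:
g(u, o) = -5 (g(u, o) = -5*1 = -5)
T = 32 (T = (-4*(-4))*(-2 + 4) = 16*2 = 32)
L(V) = -4 + V² - V
H(p, a) = 32 - a
√(H(10, L(g(5, -1))) - 185) = √((32 - (-4 + (-5)² - 1*(-5))) - 185) = √((32 - (-4 + 25 + 5)) - 185) = √((32 - 1*26) - 185) = √((32 - 26) - 185) = √(6 - 185) = √(-179) = I*√179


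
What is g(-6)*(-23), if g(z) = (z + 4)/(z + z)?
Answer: -23/6 ≈ -3.8333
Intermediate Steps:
g(z) = (4 + z)/(2*z) (g(z) = (4 + z)/((2*z)) = (4 + z)*(1/(2*z)) = (4 + z)/(2*z))
g(-6)*(-23) = ((½)*(4 - 6)/(-6))*(-23) = ((½)*(-⅙)*(-2))*(-23) = (⅙)*(-23) = -23/6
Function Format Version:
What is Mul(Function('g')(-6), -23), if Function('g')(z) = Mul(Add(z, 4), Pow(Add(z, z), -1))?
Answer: Rational(-23, 6) ≈ -3.8333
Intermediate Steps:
Function('g')(z) = Mul(Rational(1, 2), Pow(z, -1), Add(4, z)) (Function('g')(z) = Mul(Add(4, z), Pow(Mul(2, z), -1)) = Mul(Add(4, z), Mul(Rational(1, 2), Pow(z, -1))) = Mul(Rational(1, 2), Pow(z, -1), Add(4, z)))
Mul(Function('g')(-6), -23) = Mul(Mul(Rational(1, 2), Pow(-6, -1), Add(4, -6)), -23) = Mul(Mul(Rational(1, 2), Rational(-1, 6), -2), -23) = Mul(Rational(1, 6), -23) = Rational(-23, 6)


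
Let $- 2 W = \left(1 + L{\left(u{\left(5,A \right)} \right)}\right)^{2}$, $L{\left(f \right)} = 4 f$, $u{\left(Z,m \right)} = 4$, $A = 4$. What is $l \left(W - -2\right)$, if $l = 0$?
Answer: $0$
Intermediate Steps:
$W = - \frac{289}{2}$ ($W = - \frac{\left(1 + 4 \cdot 4\right)^{2}}{2} = - \frac{\left(1 + 16\right)^{2}}{2} = - \frac{17^{2}}{2} = \left(- \frac{1}{2}\right) 289 = - \frac{289}{2} \approx -144.5$)
$l \left(W - -2\right) = 0 \left(- \frac{289}{2} - -2\right) = 0 \left(- \frac{289}{2} + \left(-21 + 23\right)\right) = 0 \left(- \frac{289}{2} + 2\right) = 0 \left(- \frac{285}{2}\right) = 0$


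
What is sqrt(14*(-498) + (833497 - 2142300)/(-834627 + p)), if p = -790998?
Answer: I*sqrt(11332548697)/1275 ≈ 83.494*I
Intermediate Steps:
sqrt(14*(-498) + (833497 - 2142300)/(-834627 + p)) = sqrt(14*(-498) + (833497 - 2142300)/(-834627 - 790998)) = sqrt(-6972 - 1308803/(-1625625)) = sqrt(-6972 - 1308803*(-1/1625625)) = sqrt(-6972 + 1308803/1625625) = sqrt(-11332548697/1625625) = I*sqrt(11332548697)/1275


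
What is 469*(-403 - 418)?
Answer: -385049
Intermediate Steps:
469*(-403 - 418) = 469*(-821) = -385049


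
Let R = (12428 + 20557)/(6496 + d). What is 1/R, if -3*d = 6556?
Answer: 12932/98955 ≈ 0.13069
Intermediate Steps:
d = -6556/3 (d = -⅓*6556 = -6556/3 ≈ -2185.3)
R = 98955/12932 (R = (12428 + 20557)/(6496 - 6556/3) = 32985/(12932/3) = 32985*(3/12932) = 98955/12932 ≈ 7.6519)
1/R = 1/(98955/12932) = 12932/98955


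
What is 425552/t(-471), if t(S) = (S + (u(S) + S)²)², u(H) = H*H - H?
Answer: 106388/605490393809234504025 ≈ 1.7571e-16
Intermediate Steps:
u(H) = H² - H
t(S) = (S + (S + S*(-1 + S))²)² (t(S) = (S + (S*(-1 + S) + S)²)² = (S + (S + S*(-1 + S))²)²)
425552/t(-471) = 425552/(((-471)²*(1 + (-471)³)²)) = 425552/((221841*(1 - 104487111)²)) = 425552/((221841*(-104487110)²)) = 425552/((221841*10917556156152100)) = 425552/2421961575236938016100 = 425552*(1/2421961575236938016100) = 106388/605490393809234504025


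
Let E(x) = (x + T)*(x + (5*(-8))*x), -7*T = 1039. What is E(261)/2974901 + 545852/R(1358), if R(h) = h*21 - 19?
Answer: 11138397663616/593471925193 ≈ 18.768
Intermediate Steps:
T = -1039/7 (T = -1/7*1039 = -1039/7 ≈ -148.43)
R(h) = -19 + 21*h (R(h) = 21*h - 19 = -19 + 21*h)
E(x) = -39*x*(-1039/7 + x) (E(x) = (x - 1039/7)*(x + (5*(-8))*x) = (-1039/7 + x)*(x - 40*x) = (-1039/7 + x)*(-39*x) = -39*x*(-1039/7 + x))
E(261)/2974901 + 545852/R(1358) = ((39/7)*261*(1039 - 7*261))/2974901 + 545852/(-19 + 21*1358) = ((39/7)*261*(1039 - 1827))*(1/2974901) + 545852/(-19 + 28518) = ((39/7)*261*(-788))*(1/2974901) + 545852/28499 = -8021052/7*1/2974901 + 545852*(1/28499) = -8021052/20824307 + 545852/28499 = 11138397663616/593471925193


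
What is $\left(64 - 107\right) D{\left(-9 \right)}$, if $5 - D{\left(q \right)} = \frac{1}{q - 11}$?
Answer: $- \frac{4343}{20} \approx -217.15$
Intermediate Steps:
$D{\left(q \right)} = 5 - \frac{1}{-11 + q}$ ($D{\left(q \right)} = 5 - \frac{1}{q - 11} = 5 - \frac{1}{-11 + q}$)
$\left(64 - 107\right) D{\left(-9 \right)} = \left(64 - 107\right) \frac{-56 + 5 \left(-9\right)}{-11 - 9} = - 43 \frac{-56 - 45}{-20} = - 43 \left(\left(- \frac{1}{20}\right) \left(-101\right)\right) = \left(-43\right) \frac{101}{20} = - \frac{4343}{20}$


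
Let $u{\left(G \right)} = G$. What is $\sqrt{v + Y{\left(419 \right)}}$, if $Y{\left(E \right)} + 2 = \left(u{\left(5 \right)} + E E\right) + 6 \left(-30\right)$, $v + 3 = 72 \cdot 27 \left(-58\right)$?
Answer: $\sqrt{62629} \approx 250.26$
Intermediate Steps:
$v = -112755$ ($v = -3 + 72 \cdot 27 \left(-58\right) = -3 + 1944 \left(-58\right) = -3 - 112752 = -112755$)
$Y{\left(E \right)} = -177 + E^{2}$ ($Y{\left(E \right)} = -2 + \left(\left(5 + E E\right) + 6 \left(-30\right)\right) = -2 + \left(\left(5 + E^{2}\right) - 180\right) = -2 + \left(-175 + E^{2}\right) = -177 + E^{2}$)
$\sqrt{v + Y{\left(419 \right)}} = \sqrt{-112755 - \left(177 - 419^{2}\right)} = \sqrt{-112755 + \left(-177 + 175561\right)} = \sqrt{-112755 + 175384} = \sqrt{62629}$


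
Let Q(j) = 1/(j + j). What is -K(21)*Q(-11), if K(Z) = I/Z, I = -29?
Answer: -29/462 ≈ -0.062771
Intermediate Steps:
K(Z) = -29/Z
Q(j) = 1/(2*j)
-K(21)*Q(-11) = -(-29/21)*(½)/(-11) = -(-29*1/21)*(½)*(-1/11) = -(-29)*(-1)/(21*22) = -1*29/462 = -29/462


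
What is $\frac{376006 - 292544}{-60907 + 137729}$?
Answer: $\frac{41731}{38411} \approx 1.0864$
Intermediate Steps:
$\frac{376006 - 292544}{-60907 + 137729} = \frac{83462}{76822} = 83462 \cdot \frac{1}{76822} = \frac{41731}{38411}$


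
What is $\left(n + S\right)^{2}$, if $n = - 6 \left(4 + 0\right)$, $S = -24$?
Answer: $2304$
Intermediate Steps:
$n = -24$ ($n = \left(-6\right) 4 = -24$)
$\left(n + S\right)^{2} = \left(-24 - 24\right)^{2} = \left(-48\right)^{2} = 2304$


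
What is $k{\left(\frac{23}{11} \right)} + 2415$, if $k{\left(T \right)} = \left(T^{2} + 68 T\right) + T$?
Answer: $\frac{310201}{121} \approx 2563.6$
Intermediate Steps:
$k{\left(T \right)} = T^{2} + 69 T$
$k{\left(\frac{23}{11} \right)} + 2415 = \frac{23}{11} \left(69 + \frac{23}{11}\right) + 2415 = 23 \cdot \frac{1}{11} \left(69 + 23 \cdot \frac{1}{11}\right) + 2415 = \frac{23 \left(69 + \frac{23}{11}\right)}{11} + 2415 = \frac{23}{11} \cdot \frac{782}{11} + 2415 = \frac{17986}{121} + 2415 = \frac{310201}{121}$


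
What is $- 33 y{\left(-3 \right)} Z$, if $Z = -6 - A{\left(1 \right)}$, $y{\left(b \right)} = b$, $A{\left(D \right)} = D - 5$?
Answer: $-198$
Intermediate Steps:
$A{\left(D \right)} = -5 + D$
$Z = -2$ ($Z = -6 - \left(-5 + 1\right) = -6 - -4 = -6 + 4 = -2$)
$- 33 y{\left(-3 \right)} Z = \left(-33\right) \left(-3\right) \left(-2\right) = 99 \left(-2\right) = -198$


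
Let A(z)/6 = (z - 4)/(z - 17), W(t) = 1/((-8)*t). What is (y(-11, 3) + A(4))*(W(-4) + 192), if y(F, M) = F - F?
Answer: 0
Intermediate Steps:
y(F, M) = 0
W(t) = -1/(8*t)
A(z) = 6*(-4 + z)/(-17 + z) (A(z) = 6*((z - 4)/(z - 17)) = 6*((-4 + z)/(-17 + z)) = 6*(-4 + z)/(-17 + z))
(y(-11, 3) + A(4))*(W(-4) + 192) = (0 + 6*(-4 + 4)/(-17 + 4))*(-⅛/(-4) + 192) = (0 + 6*0/(-13))*(-⅛*(-¼) + 192) = (0 + 6*(-1/13)*0)*(1/32 + 192) = (0 + 0)*(6145/32) = 0*(6145/32) = 0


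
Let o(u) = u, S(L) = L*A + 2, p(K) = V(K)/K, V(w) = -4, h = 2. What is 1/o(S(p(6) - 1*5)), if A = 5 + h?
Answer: -3/113 ≈ -0.026549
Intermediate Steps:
p(K) = -4/K
A = 7 (A = 5 + 2 = 7)
S(L) = 2 + 7*L (S(L) = L*7 + 2 = 7*L + 2 = 2 + 7*L)
1/o(S(p(6) - 1*5)) = 1/(2 + 7*(-4/6 - 1*5)) = 1/(2 + 7*(-4*⅙ - 5)) = 1/(2 + 7*(-⅔ - 5)) = 1/(2 + 7*(-17/3)) = 1/(2 - 119/3) = 1/(-113/3) = -3/113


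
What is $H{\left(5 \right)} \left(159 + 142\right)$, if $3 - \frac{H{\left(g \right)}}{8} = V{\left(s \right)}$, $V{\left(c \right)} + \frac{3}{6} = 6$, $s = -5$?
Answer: $-6020$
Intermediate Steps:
$V{\left(c \right)} = \frac{11}{2}$ ($V{\left(c \right)} = - \frac{1}{2} + 6 = \frac{11}{2}$)
$H{\left(g \right)} = -20$ ($H{\left(g \right)} = 24 - 44 = -20$)
$H{\left(5 \right)} \left(159 + 142\right) = - 20 \left(159 + 142\right) = \left(-20\right) 301 = -6020$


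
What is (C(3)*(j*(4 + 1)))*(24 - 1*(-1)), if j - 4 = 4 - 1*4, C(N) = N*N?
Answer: 4500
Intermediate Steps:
C(N) = N**2
j = 4 (j = 4 + (4 - 1*4) = 4 + (4 - 4) = 4 + 0 = 4)
(C(3)*(j*(4 + 1)))*(24 - 1*(-1)) = (3**2*(4*(4 + 1)))*(24 - 1*(-1)) = (9*(4*5))*(24 + 1) = (9*20)*25 = 180*25 = 4500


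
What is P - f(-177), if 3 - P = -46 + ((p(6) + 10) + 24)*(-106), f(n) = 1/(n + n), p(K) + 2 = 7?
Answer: 1480783/354 ≈ 4183.0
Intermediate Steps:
p(K) = 5 (p(K) = -2 + 7 = 5)
f(n) = 1/(2*n)
P = 4183 (P = 3 - (-46 + ((5 + 10) + 24)*(-106)) = 3 - (-46 + (15 + 24)*(-106)) = 3 - (-46 + 39*(-106)) = 3 - (-46 - 4134) = 3 - 1*(-4180) = 3 + 4180 = 4183)
P - f(-177) = 4183 - 1/(2*(-177)) = 4183 - (-1)/(2*177) = 4183 - 1*(-1/354) = 4183 + 1/354 = 1480783/354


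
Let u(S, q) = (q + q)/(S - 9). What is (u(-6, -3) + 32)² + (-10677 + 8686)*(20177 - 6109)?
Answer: -700208456/25 ≈ -2.8008e+7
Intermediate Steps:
u(S, q) = 2*q/(-9 + S) (u(S, q) = (2*q)/(-9 + S) = 2*q/(-9 + S))
(u(-6, -3) + 32)² + (-10677 + 8686)*(20177 - 6109) = (2*(-3)/(-9 - 6) + 32)² + (-10677 + 8686)*(20177 - 6109) = (2*(-3)/(-15) + 32)² - 1991*14068 = (2*(-3)*(-1/15) + 32)² - 28009388 = (⅖ + 32)² - 28009388 = (162/5)² - 28009388 = 26244/25 - 28009388 = -700208456/25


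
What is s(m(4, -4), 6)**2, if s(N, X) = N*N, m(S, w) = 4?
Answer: 256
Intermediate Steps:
s(N, X) = N**2
s(m(4, -4), 6)**2 = (4**2)**2 = 16**2 = 256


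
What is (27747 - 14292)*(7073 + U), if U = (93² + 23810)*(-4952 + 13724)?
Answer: 3831141999555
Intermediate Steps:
U = 284730348 (U = (8649 + 23810)*8772 = 32459*8772 = 284730348)
(27747 - 14292)*(7073 + U) = (27747 - 14292)*(7073 + 284730348) = 13455*284737421 = 3831141999555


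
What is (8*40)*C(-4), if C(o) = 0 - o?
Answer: 1280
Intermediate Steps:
C(o) = -o
(8*40)*C(-4) = (8*40)*(-1*(-4)) = 320*4 = 1280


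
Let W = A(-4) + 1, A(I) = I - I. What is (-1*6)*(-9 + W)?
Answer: 48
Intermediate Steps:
A(I) = 0
W = 1 (W = 0 + 1 = 1)
(-1*6)*(-9 + W) = (-1*6)*(-9 + 1) = -6*(-8) = 48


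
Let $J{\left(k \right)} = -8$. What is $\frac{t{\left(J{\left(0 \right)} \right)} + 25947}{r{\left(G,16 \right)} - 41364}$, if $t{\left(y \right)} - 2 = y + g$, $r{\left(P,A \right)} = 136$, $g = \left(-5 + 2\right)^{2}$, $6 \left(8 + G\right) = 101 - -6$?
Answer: $- \frac{12975}{20614} \approx -0.62943$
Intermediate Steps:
$G = \frac{59}{6}$ ($G = -8 + \frac{101 - -6}{6} = -8 + \frac{101 + 6}{6} = -8 + \frac{1}{6} \cdot 107 = -8 + \frac{107}{6} = \frac{59}{6} \approx 9.8333$)
$g = 9$ ($g = \left(-3\right)^{2} = 9$)
$t{\left(y \right)} = 11 + y$ ($t{\left(y \right)} = 2 + \left(y + 9\right) = 2 + \left(9 + y\right) = 11 + y$)
$\frac{t{\left(J{\left(0 \right)} \right)} + 25947}{r{\left(G,16 \right)} - 41364} = \frac{\left(11 - 8\right) + 25947}{136 - 41364} = \frac{3 + 25947}{-41228} = 25950 \left(- \frac{1}{41228}\right) = - \frac{12975}{20614}$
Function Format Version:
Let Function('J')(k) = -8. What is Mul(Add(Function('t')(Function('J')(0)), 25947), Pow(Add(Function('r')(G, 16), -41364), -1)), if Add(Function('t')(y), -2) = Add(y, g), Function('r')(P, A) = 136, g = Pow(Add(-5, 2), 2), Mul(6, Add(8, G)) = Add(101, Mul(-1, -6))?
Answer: Rational(-12975, 20614) ≈ -0.62943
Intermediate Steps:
G = Rational(59, 6) (G = Add(-8, Mul(Rational(1, 6), Add(101, Mul(-1, -6)))) = Add(-8, Mul(Rational(1, 6), Add(101, 6))) = Add(-8, Mul(Rational(1, 6), 107)) = Add(-8, Rational(107, 6)) = Rational(59, 6) ≈ 9.8333)
g = 9 (g = Pow(-3, 2) = 9)
Function('t')(y) = Add(11, y) (Function('t')(y) = Add(2, Add(y, 9)) = Add(2, Add(9, y)) = Add(11, y))
Mul(Add(Function('t')(Function('J')(0)), 25947), Pow(Add(Function('r')(G, 16), -41364), -1)) = Mul(Add(Add(11, -8), 25947), Pow(Add(136, -41364), -1)) = Mul(Add(3, 25947), Pow(-41228, -1)) = Mul(25950, Rational(-1, 41228)) = Rational(-12975, 20614)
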